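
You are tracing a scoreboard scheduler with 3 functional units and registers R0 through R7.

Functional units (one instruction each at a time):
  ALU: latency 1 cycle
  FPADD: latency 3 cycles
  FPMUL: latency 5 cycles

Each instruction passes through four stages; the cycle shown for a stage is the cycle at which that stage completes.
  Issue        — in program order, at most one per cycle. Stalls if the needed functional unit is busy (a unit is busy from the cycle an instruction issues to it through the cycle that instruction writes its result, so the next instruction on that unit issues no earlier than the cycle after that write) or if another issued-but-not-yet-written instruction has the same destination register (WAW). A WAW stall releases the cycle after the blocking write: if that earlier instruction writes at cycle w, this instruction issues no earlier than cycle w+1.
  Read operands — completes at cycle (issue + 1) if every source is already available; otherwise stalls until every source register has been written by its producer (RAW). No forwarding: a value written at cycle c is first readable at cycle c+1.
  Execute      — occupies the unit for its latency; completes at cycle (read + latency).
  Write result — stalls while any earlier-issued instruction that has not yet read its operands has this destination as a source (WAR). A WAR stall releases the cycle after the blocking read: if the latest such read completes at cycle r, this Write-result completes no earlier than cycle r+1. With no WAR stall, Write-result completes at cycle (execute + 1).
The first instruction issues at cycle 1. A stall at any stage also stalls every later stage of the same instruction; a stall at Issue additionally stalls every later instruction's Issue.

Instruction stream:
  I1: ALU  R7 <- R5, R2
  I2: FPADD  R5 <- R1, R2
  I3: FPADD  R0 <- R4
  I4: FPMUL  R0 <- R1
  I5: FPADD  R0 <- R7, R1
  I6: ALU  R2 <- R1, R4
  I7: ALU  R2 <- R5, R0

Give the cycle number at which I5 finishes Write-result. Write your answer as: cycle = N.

cycle = 27

  I1 | 1 | 2 | 3 | 4
  I2 | 2 | 3 | 6 | 7
  I3 | 8 | 9 | 12 | 13   struct: FPADD busy until I2 writes@7
  I4 | 14 | 15 | 20 | 21   WAW R0: wait I3 write@13
  I5 | 22 | 23 | 26 | 27   WAW R0: wait I4 write@21
  I6 | 23 | 24 | 25 | 26
  I7 | 27 | 28 | 29 | 30   struct: ALU busy until I6 writes@26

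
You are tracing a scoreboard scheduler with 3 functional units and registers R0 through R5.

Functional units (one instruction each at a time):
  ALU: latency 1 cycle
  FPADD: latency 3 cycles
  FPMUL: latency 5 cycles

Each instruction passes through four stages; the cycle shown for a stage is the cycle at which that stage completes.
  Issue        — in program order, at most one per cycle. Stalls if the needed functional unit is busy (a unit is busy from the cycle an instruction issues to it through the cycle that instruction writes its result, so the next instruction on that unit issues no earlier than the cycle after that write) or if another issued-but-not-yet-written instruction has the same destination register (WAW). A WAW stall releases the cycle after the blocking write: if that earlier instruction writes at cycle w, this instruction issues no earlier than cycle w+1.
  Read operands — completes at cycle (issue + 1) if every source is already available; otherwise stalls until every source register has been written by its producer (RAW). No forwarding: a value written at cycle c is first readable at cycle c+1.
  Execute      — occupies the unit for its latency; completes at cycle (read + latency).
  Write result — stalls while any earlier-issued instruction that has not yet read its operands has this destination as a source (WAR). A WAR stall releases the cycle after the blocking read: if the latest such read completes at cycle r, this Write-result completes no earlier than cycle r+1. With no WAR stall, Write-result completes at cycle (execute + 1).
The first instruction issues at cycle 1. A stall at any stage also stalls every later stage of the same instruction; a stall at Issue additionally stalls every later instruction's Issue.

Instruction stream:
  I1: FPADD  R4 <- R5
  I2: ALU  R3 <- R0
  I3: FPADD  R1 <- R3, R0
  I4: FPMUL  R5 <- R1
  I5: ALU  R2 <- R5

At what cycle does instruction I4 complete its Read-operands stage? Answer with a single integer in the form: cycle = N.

cycle = 13

c1: I1→FPADD
c2: I1 RO, I2→ALU
c3: I2 RO
c4: I2 EX
c5: I1 EX, I2 WR R3
c6: I1 WR R4
c7: I3→FPADD
c8: I3 RO, I4→FPMUL
c9: I5→ALU
c11: I3 EX
c12: I3 WR R1
c13: I4 RO
c18: I4 EX
c19: I4 WR R5
c20: I5 RO
c21: I5 EX
c22: I5 WR R2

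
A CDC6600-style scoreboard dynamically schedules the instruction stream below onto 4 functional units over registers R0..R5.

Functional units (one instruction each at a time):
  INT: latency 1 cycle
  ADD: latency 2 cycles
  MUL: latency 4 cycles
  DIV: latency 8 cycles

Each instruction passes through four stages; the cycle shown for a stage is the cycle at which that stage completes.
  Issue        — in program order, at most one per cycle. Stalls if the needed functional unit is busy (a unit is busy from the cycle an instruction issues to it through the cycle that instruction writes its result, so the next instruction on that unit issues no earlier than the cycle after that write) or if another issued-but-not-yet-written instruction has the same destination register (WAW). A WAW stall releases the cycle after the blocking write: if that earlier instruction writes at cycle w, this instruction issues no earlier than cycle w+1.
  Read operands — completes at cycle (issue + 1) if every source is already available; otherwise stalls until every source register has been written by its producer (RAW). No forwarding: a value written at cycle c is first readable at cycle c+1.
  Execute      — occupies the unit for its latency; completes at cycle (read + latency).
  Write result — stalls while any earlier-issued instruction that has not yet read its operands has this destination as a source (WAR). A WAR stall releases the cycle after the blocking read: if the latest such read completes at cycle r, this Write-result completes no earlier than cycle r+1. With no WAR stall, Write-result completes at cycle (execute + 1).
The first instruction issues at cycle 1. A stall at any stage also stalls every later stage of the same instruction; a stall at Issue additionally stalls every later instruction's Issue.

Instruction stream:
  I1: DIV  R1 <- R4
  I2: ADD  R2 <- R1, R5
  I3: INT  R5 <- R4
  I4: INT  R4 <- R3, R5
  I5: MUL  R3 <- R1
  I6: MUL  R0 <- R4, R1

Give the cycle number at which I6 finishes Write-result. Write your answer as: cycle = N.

I1  is:1  ro:2  ex:10  wr:11
I2  is:2  ro:12  ex:14  wr:15  — RAW R1: wait I1 write@11
I3  is:3  ro:4  ex:5  wr:13  — WAR R5: wait I2 read@12
I4  is:14  ro:15  ex:16  wr:17  — struct: INT busy until I3 writes@13
I5  is:15  ro:16  ex:20  wr:21
I6  is:22  ro:23  ex:27  wr:28  — struct: MUL busy until I5 writes@21

cycle = 28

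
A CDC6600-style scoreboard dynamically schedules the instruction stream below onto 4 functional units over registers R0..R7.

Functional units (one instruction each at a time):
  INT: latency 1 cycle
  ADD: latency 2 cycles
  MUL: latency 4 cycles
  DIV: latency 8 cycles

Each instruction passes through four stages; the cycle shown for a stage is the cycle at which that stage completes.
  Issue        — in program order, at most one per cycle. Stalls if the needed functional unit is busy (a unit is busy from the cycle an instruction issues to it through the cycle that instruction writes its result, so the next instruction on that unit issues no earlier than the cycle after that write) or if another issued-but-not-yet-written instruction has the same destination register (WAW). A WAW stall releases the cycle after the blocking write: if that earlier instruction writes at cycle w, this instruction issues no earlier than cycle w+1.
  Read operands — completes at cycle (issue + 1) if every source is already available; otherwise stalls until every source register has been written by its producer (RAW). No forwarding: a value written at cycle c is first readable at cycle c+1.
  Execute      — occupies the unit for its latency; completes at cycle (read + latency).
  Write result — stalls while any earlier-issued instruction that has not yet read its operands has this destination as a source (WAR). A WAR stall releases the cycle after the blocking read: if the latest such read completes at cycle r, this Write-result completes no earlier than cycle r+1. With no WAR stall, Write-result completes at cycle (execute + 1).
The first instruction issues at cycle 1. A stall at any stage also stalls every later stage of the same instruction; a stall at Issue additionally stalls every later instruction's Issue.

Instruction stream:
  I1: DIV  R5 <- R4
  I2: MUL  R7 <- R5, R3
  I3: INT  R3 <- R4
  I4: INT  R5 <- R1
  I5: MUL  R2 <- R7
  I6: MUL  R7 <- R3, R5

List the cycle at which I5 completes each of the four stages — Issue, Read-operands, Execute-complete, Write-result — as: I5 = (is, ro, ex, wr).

1) issue 1, read 2, done 10, write 11
2) issue 2, read 12, done 16, write 17  <RAW R5: wait I1 write@11>
3) issue 3, read 4, done 5, write 13  <WAR R3: wait I2 read@12>
4) issue 14, read 15, done 16, write 17  <struct: INT busy until I3 writes@13>
5) issue 18, read 19, done 23, write 24  <struct: MUL busy until I2 writes@17>
6) issue 25, read 26, done 30, write 31  <struct: MUL busy until I5 writes@24>

I5 = (18, 19, 23, 24)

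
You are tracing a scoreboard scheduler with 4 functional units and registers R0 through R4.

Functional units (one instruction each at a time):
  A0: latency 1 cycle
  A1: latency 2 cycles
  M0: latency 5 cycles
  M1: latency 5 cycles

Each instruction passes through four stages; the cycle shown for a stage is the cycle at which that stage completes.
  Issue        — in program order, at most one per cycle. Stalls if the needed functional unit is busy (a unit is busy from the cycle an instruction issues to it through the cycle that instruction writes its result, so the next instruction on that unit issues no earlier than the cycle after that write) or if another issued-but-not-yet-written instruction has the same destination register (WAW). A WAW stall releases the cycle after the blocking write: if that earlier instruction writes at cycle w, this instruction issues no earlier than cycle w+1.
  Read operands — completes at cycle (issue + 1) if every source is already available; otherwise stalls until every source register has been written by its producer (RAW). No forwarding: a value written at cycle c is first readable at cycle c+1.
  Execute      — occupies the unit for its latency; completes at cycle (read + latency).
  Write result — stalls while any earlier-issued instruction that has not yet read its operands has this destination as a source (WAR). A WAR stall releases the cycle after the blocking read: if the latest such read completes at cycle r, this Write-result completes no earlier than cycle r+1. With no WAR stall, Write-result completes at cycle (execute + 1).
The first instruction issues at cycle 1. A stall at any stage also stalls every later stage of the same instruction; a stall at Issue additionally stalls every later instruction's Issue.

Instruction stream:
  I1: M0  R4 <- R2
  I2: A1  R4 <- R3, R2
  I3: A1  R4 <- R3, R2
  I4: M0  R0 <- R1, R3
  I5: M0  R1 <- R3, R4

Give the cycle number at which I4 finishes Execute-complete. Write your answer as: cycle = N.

cycle = 21

I1  is:1  ro:2  ex:7  wr:8
I2  is:9  ro:10  ex:12  wr:13  — WAW R4: wait I1 write@8
I3  is:14  ro:15  ex:17  wr:18  — struct: A1 busy until I2 writes@13
I4  is:15  ro:16  ex:21  wr:22
I5  is:23  ro:24  ex:29  wr:30  — struct: M0 busy until I4 writes@22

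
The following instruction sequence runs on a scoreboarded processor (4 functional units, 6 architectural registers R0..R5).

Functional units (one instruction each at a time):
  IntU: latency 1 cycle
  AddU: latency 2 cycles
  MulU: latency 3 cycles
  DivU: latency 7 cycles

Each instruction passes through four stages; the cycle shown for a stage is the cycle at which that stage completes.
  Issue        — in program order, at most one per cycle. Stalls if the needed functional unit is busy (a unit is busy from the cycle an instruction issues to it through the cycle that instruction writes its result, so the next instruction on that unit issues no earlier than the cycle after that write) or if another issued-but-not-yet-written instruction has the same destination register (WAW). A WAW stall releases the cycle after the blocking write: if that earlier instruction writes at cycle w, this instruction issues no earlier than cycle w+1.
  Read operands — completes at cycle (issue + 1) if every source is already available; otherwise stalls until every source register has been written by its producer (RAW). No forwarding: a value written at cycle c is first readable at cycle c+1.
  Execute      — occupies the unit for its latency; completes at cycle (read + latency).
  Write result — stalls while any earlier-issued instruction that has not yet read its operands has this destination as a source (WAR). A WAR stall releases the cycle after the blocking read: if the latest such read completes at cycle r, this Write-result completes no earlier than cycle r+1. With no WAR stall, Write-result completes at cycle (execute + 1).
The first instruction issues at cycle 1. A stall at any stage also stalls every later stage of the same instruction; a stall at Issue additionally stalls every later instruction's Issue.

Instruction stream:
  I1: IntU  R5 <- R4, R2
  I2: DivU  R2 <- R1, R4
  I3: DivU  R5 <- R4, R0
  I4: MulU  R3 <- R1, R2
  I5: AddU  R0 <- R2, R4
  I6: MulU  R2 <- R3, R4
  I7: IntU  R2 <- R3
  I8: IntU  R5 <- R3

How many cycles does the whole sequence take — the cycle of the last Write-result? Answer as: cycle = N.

I1 -> (1, 2, 3, 4)
I2 -> (2, 3, 10, 11)
I3 -> (12, 13, 20, 21)  // struct: DivU busy until I2 writes@11
I4 -> (13, 14, 17, 18)
I5 -> (14, 15, 17, 18)
I6 -> (19, 20, 23, 24)  // struct: MulU busy until I4 writes@18
I7 -> (25, 26, 27, 28)  // WAW R2: wait I6 write@24
I8 -> (29, 30, 31, 32)  // struct: IntU busy until I7 writes@28

cycle = 32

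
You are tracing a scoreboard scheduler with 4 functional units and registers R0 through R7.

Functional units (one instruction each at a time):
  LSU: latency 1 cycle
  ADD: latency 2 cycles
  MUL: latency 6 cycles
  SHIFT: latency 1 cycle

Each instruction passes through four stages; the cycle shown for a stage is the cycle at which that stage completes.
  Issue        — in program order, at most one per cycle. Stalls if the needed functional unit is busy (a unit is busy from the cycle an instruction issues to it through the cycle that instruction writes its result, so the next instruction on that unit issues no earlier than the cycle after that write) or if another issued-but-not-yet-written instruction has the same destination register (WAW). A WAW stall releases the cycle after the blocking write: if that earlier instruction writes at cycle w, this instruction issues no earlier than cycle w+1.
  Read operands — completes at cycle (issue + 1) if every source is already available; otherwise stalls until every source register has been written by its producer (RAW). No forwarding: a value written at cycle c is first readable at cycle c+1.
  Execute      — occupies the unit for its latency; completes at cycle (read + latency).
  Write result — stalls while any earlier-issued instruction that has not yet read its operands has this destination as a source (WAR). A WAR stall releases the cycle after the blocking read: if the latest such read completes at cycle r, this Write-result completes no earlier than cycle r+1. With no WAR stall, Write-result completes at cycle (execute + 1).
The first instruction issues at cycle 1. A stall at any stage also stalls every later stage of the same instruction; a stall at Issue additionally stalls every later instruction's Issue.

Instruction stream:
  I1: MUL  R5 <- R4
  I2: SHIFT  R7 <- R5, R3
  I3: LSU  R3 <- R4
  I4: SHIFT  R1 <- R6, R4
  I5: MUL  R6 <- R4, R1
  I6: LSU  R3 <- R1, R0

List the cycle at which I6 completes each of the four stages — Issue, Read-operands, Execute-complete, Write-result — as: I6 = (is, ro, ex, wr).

I6 = (15, 17, 18, 19)

c1: issue I1 (MUL)
c2: I1 read-ops | issue I2 (SHIFT)
c3: issue I3 (LSU)
c4: I3 read-ops
c5: I3 finished on LSU
c8: I1 finished on MUL
c9: I1→R5
c10: I2 read-ops
c11: I2 finished on SHIFT | I3→R3
c12: I2→R7
c13: issue I4 (SHIFT)
c14: I4 read-ops | issue I5 (MUL)
c15: I4 finished on SHIFT | issue I6 (LSU)
c16: I4→R1
c17: I5 read-ops | I6 read-ops
c18: I6 finished on LSU
c19: I6→R3
c23: I5 finished on MUL
c24: I5→R6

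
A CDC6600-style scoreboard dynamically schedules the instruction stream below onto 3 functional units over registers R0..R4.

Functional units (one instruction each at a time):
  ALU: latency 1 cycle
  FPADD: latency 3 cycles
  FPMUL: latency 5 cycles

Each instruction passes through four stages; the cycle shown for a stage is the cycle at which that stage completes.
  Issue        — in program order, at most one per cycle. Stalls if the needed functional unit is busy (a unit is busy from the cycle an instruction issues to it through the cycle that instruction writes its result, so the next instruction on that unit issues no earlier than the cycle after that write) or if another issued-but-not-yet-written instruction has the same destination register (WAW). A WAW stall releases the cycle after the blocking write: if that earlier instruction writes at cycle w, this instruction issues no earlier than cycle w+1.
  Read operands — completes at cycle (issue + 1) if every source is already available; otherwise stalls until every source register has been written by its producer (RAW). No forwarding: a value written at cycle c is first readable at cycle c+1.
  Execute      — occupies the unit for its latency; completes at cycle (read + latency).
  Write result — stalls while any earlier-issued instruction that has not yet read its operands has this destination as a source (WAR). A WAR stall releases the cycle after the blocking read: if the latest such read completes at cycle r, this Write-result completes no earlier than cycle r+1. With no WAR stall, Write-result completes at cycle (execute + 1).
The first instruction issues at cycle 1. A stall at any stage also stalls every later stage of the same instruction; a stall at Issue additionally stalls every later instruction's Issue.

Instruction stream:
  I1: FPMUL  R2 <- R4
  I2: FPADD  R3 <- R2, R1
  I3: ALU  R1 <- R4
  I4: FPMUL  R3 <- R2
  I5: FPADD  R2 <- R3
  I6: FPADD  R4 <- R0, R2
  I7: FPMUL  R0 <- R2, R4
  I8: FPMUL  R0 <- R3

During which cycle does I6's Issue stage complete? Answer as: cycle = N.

I1: IS=1 RO=2 EX=7 WR=8
I2: IS=2 RO=9 EX=12 WR=13  [RAW R2: wait I1 write@8]
I3: IS=3 RO=4 EX=5 WR=10  [WAR R1: wait I2 read@9]
I4: IS=14 RO=15 EX=20 WR=21  [WAW R3: wait I2 write@13]
I5: IS=15 RO=22 EX=25 WR=26  [RAW R3: wait I4 write@21]
I6: IS=27 RO=28 EX=31 WR=32  [struct: FPADD busy until I5 writes@26]
I7: IS=28 RO=33 EX=38 WR=39  [RAW R4: wait I6 write@32]
I8: IS=40 RO=41 EX=46 WR=47  [struct: FPMUL busy until I7 writes@39]

cycle = 27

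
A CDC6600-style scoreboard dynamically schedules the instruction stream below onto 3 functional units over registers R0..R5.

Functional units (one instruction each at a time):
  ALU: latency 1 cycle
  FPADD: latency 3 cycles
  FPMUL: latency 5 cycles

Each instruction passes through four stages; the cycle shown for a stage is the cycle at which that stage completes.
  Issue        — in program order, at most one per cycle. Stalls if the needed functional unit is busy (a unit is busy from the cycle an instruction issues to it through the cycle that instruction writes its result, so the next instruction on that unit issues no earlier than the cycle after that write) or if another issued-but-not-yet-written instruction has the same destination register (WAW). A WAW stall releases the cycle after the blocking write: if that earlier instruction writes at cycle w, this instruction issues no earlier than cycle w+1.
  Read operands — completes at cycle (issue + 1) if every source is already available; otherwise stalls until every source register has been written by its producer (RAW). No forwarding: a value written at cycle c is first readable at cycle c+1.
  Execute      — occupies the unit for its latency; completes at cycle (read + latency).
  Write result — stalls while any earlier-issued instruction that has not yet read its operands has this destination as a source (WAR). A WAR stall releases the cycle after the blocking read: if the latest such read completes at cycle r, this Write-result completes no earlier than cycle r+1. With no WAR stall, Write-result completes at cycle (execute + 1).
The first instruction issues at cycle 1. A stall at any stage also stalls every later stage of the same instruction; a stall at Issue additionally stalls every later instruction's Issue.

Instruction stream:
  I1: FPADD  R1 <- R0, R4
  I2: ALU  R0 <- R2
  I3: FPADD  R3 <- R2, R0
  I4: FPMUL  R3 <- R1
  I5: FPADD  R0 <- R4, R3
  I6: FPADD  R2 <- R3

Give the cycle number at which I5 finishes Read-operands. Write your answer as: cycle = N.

I1 -> (1, 2, 5, 6)
I2 -> (2, 3, 4, 5)
I3 -> (7, 8, 11, 12)  // struct: FPADD busy until I1 writes@6
I4 -> (13, 14, 19, 20)  // WAW R3: wait I3 write@12
I5 -> (14, 21, 24, 25)  // RAW R3: wait I4 write@20
I6 -> (26, 27, 30, 31)  // struct: FPADD busy until I5 writes@25

cycle = 21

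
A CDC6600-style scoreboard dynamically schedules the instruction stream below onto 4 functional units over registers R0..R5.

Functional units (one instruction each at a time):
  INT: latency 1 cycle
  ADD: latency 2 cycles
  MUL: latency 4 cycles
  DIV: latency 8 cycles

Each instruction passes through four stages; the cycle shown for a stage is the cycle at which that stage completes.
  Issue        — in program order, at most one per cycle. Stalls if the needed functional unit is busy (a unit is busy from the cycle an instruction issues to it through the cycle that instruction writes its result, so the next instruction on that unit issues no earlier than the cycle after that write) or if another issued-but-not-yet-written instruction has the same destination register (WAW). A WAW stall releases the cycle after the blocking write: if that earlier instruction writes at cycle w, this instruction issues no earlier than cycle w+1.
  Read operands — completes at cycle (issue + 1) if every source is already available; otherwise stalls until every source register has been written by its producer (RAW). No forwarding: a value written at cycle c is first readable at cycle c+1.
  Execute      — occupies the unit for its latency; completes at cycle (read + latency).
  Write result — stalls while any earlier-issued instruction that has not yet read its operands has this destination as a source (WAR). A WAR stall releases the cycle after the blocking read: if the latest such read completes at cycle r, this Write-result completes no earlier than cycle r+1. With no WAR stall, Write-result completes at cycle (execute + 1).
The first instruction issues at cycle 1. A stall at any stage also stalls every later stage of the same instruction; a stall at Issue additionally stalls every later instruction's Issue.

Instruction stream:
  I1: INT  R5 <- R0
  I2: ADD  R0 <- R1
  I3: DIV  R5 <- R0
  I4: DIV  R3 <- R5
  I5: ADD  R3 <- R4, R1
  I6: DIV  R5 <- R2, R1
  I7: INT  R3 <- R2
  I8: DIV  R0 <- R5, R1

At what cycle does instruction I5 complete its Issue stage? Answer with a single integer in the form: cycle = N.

cycle = 28

[1] issue I1 (INT)
[2] I1 read-ops · issue I2 (ADD)
[3] I1 finished on INT · I2 read-ops
[4] I1→R5
[5] I2 finished on ADD · issue I3 (DIV)
[6] I2→R0
[7] I3 read-ops
[15] I3 finished on DIV
[16] I3→R5
[17] issue I4 (DIV)
[18] I4 read-ops
[26] I4 finished on DIV
[27] I4→R3
[28] issue I5 (ADD)
[29] I5 read-ops · issue I6 (DIV)
[30] I6 read-ops
[31] I5 finished on ADD
[32] I5→R3
[33] issue I7 (INT)
[34] I7 read-ops
[35] I7 finished on INT
[36] I7→R3
[38] I6 finished on DIV
[39] I6→R5
[40] issue I8 (DIV)
[41] I8 read-ops
[49] I8 finished on DIV
[50] I8→R0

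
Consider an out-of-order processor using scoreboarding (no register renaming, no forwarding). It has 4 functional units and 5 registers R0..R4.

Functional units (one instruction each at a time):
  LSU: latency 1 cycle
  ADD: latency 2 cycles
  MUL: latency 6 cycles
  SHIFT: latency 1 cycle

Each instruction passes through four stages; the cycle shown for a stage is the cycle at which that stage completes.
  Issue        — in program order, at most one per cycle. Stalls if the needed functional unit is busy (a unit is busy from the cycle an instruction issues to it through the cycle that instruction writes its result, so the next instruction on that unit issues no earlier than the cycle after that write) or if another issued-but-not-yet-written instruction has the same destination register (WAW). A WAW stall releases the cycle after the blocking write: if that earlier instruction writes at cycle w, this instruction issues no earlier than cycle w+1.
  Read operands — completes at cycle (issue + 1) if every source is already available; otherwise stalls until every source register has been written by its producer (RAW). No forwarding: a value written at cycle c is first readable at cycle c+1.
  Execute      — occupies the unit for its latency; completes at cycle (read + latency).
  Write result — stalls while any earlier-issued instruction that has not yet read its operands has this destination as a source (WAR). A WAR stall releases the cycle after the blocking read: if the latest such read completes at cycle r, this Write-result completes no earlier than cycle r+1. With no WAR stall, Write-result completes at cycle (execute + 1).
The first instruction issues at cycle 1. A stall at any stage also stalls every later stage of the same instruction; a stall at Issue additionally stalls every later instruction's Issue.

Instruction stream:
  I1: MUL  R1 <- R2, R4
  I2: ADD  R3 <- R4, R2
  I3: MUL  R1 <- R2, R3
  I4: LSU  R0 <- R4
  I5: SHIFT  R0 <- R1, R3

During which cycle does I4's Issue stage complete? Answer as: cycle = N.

t=1  I1 dispatched to MUL
t=2  I1 operands ready, I2 dispatched to ADD
t=3  I2 operands ready
t=5  I2 complete
t=6  R3←I2
t=8  I1 complete
t=9  R1←I1
t=10  I3 dispatched to MUL
t=11  I3 operands ready, I4 dispatched to LSU
t=12  I4 operands ready
t=13  I4 complete
t=14  R0←I4
t=15  I5 dispatched to SHIFT
t=17  I3 complete
t=18  R1←I3
t=19  I5 operands ready
t=20  I5 complete
t=21  R0←I5

cycle = 11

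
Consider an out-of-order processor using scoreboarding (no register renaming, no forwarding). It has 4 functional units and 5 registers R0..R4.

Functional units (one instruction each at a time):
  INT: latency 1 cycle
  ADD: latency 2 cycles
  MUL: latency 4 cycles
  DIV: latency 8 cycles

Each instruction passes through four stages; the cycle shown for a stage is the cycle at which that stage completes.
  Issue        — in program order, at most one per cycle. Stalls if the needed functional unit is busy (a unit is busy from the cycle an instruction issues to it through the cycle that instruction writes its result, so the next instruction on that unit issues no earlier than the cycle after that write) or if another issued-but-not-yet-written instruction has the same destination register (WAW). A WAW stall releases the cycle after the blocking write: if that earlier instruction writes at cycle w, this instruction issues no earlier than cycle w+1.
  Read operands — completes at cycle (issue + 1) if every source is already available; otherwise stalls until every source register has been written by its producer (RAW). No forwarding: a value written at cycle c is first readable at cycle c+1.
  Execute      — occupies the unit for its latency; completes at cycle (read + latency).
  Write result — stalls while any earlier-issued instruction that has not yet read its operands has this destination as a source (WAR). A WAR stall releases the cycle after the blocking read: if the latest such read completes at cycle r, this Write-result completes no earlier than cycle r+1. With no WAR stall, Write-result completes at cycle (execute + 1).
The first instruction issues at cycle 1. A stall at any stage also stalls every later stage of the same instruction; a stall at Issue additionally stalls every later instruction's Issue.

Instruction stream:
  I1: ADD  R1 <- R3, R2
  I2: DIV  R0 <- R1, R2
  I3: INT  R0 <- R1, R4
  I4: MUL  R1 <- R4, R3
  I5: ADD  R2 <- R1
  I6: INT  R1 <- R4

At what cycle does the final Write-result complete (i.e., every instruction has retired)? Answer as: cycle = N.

1) issue 1, read 2, done 4, write 5
2) issue 2, read 6, done 14, write 15  <RAW R1: wait I1 write@5>
3) issue 16, read 17, done 18, write 19  <WAW R0: wait I2 write@15>
4) issue 17, read 18, done 22, write 23
5) issue 18, read 24, done 26, write 27  <RAW R1: wait I4 write@23>
6) issue 24, read 25, done 26, write 27  <WAW R1: wait I4 write@23>

cycle = 27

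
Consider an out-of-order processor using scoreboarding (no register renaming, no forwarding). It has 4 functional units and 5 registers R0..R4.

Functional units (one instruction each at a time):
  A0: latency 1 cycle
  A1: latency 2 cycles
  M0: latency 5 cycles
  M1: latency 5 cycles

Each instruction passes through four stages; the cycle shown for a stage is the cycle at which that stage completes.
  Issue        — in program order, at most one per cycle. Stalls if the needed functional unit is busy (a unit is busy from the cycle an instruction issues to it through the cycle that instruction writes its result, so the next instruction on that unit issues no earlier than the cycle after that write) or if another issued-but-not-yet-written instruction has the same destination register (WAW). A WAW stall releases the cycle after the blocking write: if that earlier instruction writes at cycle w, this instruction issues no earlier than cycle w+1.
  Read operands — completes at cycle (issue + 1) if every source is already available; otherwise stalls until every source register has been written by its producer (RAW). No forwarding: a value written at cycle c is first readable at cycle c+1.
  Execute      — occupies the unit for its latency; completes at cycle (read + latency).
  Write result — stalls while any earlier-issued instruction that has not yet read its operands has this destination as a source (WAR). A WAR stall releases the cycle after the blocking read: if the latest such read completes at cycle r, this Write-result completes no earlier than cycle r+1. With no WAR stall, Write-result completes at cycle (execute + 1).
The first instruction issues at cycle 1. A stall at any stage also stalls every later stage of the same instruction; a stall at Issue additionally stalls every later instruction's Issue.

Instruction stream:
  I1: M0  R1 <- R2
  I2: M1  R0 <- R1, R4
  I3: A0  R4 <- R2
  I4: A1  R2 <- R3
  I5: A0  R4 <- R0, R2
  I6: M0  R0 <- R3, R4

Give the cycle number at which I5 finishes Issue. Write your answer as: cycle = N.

cycle = 11

cycle 1: I1 dispatched to M0
cycle 2: I1 operands ready | I2 dispatched to M1
cycle 3: I3 dispatched to A0
cycle 4: I3 operands ready | I4 dispatched to A1
cycle 5: I3 complete | I4 operands ready
cycle 7: I1 complete | I4 complete
cycle 8: R1←I1 | R2←I4
cycle 9: I2 operands ready
cycle 10: R4←I3
cycle 11: I5 dispatched to A0
cycle 14: I2 complete
cycle 15: R0←I2
cycle 16: I5 operands ready | I6 dispatched to M0
cycle 17: I5 complete
cycle 18: R4←I5
cycle 19: I6 operands ready
cycle 24: I6 complete
cycle 25: R0←I6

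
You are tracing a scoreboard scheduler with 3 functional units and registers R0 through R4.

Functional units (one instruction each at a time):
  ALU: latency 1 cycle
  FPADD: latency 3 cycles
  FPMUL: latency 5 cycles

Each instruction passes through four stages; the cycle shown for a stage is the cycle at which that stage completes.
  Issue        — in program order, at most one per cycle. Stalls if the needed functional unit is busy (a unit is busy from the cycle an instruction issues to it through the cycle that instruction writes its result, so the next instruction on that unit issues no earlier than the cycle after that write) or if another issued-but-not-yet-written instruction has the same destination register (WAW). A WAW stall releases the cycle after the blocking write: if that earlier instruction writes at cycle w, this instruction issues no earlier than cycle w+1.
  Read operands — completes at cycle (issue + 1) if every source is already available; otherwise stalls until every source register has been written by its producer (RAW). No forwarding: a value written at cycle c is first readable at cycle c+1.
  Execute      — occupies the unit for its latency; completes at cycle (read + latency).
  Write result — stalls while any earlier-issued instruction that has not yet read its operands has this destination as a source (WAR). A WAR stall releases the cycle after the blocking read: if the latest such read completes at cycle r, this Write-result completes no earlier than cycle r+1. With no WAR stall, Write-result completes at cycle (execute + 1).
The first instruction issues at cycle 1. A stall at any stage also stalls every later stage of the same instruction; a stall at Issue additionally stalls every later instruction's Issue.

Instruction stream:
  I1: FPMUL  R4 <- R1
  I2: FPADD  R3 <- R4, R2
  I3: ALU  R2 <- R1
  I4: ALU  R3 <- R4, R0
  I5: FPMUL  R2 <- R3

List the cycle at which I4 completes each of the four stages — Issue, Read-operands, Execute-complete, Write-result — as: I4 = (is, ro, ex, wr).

I1 -> (1, 2, 7, 8)
I2 -> (2, 9, 12, 13)  // RAW R4: wait I1 write@8
I3 -> (3, 4, 5, 10)  // WAR R2: wait I2 read@9
I4 -> (14, 15, 16, 17)  // WAW R3: wait I2 write@13
I5 -> (15, 18, 23, 24)  // RAW R3: wait I4 write@17

I4 = (14, 15, 16, 17)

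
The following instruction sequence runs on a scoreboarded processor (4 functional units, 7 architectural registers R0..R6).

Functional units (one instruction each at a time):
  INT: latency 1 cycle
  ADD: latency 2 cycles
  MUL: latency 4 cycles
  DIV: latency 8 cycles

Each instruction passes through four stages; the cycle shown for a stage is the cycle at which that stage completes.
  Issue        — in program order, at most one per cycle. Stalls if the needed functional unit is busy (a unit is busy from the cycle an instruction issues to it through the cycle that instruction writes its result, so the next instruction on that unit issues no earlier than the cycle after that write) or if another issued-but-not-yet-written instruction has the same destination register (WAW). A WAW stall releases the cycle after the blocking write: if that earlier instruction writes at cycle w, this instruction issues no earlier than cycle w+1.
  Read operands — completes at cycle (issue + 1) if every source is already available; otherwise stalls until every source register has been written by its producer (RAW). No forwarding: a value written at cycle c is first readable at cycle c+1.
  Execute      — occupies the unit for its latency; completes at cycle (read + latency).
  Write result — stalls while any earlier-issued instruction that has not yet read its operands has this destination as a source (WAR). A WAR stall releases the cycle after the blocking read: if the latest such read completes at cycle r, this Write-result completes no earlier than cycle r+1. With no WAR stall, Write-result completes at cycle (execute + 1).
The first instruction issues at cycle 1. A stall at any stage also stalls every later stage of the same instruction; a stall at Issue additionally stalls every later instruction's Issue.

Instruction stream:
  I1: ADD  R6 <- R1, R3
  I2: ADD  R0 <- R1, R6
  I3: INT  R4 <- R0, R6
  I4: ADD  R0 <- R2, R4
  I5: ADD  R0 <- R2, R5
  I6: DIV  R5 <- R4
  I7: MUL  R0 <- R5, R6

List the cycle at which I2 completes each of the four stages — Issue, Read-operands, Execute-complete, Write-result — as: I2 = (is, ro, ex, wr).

I1  is:1  ro:2  ex:4  wr:5
I2  is:6  ro:7  ex:9  wr:10  — struct: ADD busy until I1 writes@5
I3  is:7  ro:11  ex:12  wr:13  — RAW R0: wait I2 write@10
I4  is:11  ro:14  ex:16  wr:17  — struct: ADD busy until I2 writes@10, RAW R4: wait I3 write@13
I5  is:18  ro:19  ex:21  wr:22  — struct: ADD busy until I4 writes@17
I6  is:19  ro:20  ex:28  wr:29
I7  is:23  ro:30  ex:34  wr:35  — WAW R0: wait I5 write@22, RAW R5: wait I6 write@29

I2 = (6, 7, 9, 10)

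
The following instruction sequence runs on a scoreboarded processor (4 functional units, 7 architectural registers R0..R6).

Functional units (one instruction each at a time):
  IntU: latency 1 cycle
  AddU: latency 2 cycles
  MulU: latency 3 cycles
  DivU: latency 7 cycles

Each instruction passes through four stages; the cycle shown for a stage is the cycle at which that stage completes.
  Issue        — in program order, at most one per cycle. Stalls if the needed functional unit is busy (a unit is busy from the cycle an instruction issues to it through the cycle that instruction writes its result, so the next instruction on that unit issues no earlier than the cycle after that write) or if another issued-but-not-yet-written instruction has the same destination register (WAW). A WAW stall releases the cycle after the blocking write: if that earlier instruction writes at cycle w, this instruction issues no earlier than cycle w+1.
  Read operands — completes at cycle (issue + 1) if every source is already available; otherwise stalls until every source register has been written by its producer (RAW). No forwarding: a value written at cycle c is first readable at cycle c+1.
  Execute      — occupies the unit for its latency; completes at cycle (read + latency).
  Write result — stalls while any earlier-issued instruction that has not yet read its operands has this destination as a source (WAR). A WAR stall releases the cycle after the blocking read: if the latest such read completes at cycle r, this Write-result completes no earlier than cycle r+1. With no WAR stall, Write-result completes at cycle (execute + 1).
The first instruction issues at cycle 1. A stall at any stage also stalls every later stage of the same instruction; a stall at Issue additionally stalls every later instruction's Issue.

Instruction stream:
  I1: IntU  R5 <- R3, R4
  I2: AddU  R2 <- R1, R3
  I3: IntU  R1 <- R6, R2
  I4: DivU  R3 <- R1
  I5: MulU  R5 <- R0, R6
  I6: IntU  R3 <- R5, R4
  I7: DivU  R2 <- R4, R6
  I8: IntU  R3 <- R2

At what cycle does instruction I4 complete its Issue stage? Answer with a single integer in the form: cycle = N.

[1] I1→IntU
[2] I1 RO · I2→AddU
[3] I1 EX · I2 RO
[4] I1 WR R5
[5] I2 EX · I3→IntU
[6] I2 WR R2 · I4→DivU
[7] I3 RO · I5→MulU
[8] I3 EX · I5 RO
[9] I3 WR R1
[10] I4 RO
[11] I5 EX
[12] I5 WR R5
[17] I4 EX
[18] I4 WR R3
[19] I6→IntU
[20] I6 RO · I7→DivU
[21] I6 EX · I7 RO
[22] I6 WR R3
[23] I8→IntU
[28] I7 EX
[29] I7 WR R2
[30] I8 RO
[31] I8 EX
[32] I8 WR R3

cycle = 6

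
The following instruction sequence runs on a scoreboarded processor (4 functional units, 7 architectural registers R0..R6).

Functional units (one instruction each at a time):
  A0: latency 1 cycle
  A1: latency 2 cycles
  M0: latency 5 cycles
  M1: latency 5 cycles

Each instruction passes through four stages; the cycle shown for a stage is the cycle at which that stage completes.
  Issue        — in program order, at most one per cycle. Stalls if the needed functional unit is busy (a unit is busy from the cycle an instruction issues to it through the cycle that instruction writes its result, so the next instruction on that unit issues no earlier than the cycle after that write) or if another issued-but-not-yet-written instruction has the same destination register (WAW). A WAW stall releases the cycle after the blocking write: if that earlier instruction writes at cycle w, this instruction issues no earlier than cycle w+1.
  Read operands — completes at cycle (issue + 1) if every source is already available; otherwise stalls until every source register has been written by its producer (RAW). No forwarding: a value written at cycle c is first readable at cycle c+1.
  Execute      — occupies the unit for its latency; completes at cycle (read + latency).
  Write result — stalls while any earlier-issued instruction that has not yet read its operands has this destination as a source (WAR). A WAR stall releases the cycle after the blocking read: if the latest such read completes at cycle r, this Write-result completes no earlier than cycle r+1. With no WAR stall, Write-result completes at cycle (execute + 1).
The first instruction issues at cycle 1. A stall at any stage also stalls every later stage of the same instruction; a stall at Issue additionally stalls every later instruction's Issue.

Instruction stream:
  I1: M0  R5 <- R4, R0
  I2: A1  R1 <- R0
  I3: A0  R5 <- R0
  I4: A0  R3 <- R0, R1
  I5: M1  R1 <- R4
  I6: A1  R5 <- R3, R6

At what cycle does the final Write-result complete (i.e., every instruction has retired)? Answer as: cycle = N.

[I1] 1/2/7/8
[I2] 2/3/5/6
[I3] 9/10/11/12  (WAW R5: wait I1 write@8)
[I4] 13/14/15/16  (struct: A0 busy until I3 writes@12)
[I5] 14/15/20/21
[I6] 15/17/19/20  (RAW R3: wait I4 write@16)

cycle = 21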